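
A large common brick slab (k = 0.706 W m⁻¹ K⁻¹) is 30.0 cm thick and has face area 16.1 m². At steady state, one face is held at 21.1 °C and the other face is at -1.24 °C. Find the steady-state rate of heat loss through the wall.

Q = kA·ΔT/L = 0.706 × 16.1 × |21.1 °C − -1.24 °C| / 0.300 = 846 W

Q = 846 W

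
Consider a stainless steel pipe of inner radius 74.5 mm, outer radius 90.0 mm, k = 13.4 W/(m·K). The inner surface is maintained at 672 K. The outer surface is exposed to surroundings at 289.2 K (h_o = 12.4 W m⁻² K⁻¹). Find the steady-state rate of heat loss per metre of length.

Resistance network (inner→outer):
  R'_stainless steel = ln(0.0900/0.0745)/(2πk) = 0.1890/(2π·13.4) = 0.002245 m·K/W
  R'_conv,out = 1/(2πr h) = 1/(2π·0.0900·12.4) = 0.1426 m·K/W
ΣR = 0.002245 + 0.1426 = 0.1448 m·K/W
Q' = ΔT/ΣR = (672 K − 289.2 K)/0.1448 = 2640 W/m

Q' = 2.64 kW/m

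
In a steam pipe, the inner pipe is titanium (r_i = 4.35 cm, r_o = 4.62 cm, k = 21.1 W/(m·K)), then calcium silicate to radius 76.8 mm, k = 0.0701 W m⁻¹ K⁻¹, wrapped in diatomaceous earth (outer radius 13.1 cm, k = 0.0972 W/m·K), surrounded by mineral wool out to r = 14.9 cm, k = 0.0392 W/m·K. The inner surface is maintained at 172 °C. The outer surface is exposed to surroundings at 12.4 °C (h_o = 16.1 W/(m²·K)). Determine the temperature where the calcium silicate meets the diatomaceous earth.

T = 102 °C

Series thermal resistances, inner to outer:
  R'_titanium = ln(0.0462/0.0435)/(2πk) = 0.06022/(2π·21.1) = 4.542×10^-4 m·K/W
  R'_calcium silicate = ln(0.0768/0.0462)/(2πk) = 0.5082/(2π·0.0701) = 1.154 m·K/W
  R'_diatomaceous earth = ln(0.131/0.0768)/(2πk) = 0.5340/(2π·0.0972) = 0.8744 m·K/W
  R'_mineral wool = ln(0.149/0.131)/(2πk) = 0.1287/(2π·0.0392) = 0.5227 m·K/W
  R'_conv,out = 1/(2πr h) = 1/(2π·0.149·16.1) = 0.06634 m·K/W
ΣR = 4.542×10^-4 + 1.154 + 0.8744 + 0.5227 + 0.06634 = 2.618 m·K/W
Q' = ΔT/ΣR = (172 °C − 12.4 °C)/2.618 = 60.96 W/m
From the inner boundary to the calcium silicate/diatomaceous earth interface, ΣR_partial = 1.154 m·K/W.
T_interface = T_in − Q'·ΣR_partial = 172 °C − (60.96)(1.154) = 102 °C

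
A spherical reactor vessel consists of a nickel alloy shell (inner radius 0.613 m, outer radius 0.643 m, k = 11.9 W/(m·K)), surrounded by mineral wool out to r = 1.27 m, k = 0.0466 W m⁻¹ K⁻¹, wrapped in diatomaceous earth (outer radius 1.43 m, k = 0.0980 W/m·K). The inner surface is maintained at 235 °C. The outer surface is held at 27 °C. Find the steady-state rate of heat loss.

Resistance network (inner→outer):
  R_nickel alloy = (1/0.613 − 1/0.643)/(4πk) = 0.07611/(4π·11.9) = 5.090×10^-4 K/W
  R_mineral wool = (1/0.643 − 1/1.27)/(4πk) = 0.7678/(4π·0.0466) = 1.311 K/W
  R_diatomaceous earth = (1/1.27 − 1/1.43)/(4πk) = 0.08810/(4π·0.0980) = 0.07154 K/W
ΣR = 5.090×10^-4 + 1.311 + 0.07154 = 1.383 K/W
Q = ΔT/ΣR = (235 °C − 27 °C)/1.383 = 150 W

Q = 150 W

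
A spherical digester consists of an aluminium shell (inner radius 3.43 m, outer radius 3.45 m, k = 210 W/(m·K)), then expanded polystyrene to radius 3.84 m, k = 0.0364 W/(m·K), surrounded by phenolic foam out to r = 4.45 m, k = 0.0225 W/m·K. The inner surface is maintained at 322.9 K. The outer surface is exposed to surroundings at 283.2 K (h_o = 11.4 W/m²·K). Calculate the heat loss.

Treat each layer as a resistance in series:
  R_aluminium = (1/3.43 − 1/3.45)/(4πk) = 0.001690/(4π·210) = 6.405×10^-7 K/W
  R_expanded polystyrene = (1/3.45 − 1/3.84)/(4πk) = 0.02944/(4π·0.0364) = 0.06436 K/W
  R_phenolic foam = (1/3.84 − 1/4.45)/(4πk) = 0.03570/(4π·0.0225) = 0.1263 K/W
  R_conv,out = 1/(4πr²h) = 1/(4π·4.45²·11.4) = 3.525×10^-4 K/W
ΣR = 6.405×10^-7 + 0.06436 + 0.1263 + 3.525×10^-4 = 0.1910 K/W
Q = ΔT/ΣR = (322.9 K − 283.2 K)/0.1910 = 208 W

Q = 208 W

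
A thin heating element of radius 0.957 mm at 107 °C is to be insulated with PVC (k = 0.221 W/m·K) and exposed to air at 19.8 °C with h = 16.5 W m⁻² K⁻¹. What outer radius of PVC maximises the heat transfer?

r_cr = 1.34 cm

For a cylinder, r_cr = k_ins/h = 0.221/16.5 = 0.0134 m = 1.34 cm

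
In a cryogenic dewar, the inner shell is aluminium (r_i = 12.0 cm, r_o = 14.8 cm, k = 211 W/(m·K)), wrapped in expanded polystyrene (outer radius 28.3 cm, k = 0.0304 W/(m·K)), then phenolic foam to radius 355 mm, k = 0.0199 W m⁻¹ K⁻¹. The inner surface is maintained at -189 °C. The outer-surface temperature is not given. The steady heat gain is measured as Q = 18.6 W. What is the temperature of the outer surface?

T_out = 21.2 °C

Sum the resistances:
  R_aluminium = (1/0.120 − 1/0.148)/(4πk) = 1.577/(4π·211) = 5.946×10^-4 K/W
  R_expanded polystyrene = (1/0.148 − 1/0.283)/(4πk) = 3.223/(4π·0.0304) = 8.437 K/W
  R_phenolic foam = (1/0.283 − 1/0.355)/(4πk) = 0.7167/(4π·0.0199) = 2.866 K/W
ΣR = 11.30 K/W
ΔT = Q·ΣR = 18.6 × 11.30 = 210.2 K
Heat flows inward, so T_out = T_in + ΔT = -189 + 210.2 = 21.2 °C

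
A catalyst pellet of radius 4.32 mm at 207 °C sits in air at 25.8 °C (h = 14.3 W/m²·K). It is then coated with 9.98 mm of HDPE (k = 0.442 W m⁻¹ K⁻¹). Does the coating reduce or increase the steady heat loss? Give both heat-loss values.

increases: 0.608 → 3.22 W

Critical radius for a sphere: r_cr = 2k/h = 0.0618 m = 6.18 cm.
Outer radius after coating: r₂ = 0.00432 + 0.00998 = 0.01430 m.
Since r₁ < r_cr and r₂ ≤ r_cr, the coating moves toward the maximum at r_cr — heat loss rises.
Bare: R = 1/(4πr₁²h) = 298.2 K/W; Q = 181.2/298.2 = 0.608 W.
Coated: R = R_cond + R_conv = 56.30 K/W; Q = 181.2/56.30 = 3.22 W.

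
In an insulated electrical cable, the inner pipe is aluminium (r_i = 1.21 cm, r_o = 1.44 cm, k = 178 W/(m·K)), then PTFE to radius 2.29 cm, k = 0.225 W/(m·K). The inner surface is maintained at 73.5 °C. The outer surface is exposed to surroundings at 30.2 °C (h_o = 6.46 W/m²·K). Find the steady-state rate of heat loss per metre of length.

Treat each layer as a resistance in series:
  R'_aluminium = ln(0.0144/0.0121)/(2πk) = 0.1740/(2π·178) = 1.556×10^-4 m·K/W
  R'_PTFE = ln(0.0229/0.0144)/(2πk) = 0.4639/(2π·0.225) = 0.3281 m·K/W
  R'_conv,out = 1/(2πr h) = 1/(2π·0.0229·6.46) = 1.076 m·K/W
ΣR = 1.556×10^-4 + 0.3281 + 1.076 = 1.404 m·K/W
Q' = ΔT/ΣR = (73.5 °C − 30.2 °C)/1.404 = 30.8 W/m

Q' = 30.8 W/m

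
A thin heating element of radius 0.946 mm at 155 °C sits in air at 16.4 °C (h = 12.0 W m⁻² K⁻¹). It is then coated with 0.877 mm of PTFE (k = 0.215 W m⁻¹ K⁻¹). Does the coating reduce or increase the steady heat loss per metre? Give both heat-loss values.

increases: 9.89 → 17.9 W/m

Critical radius for a cylinder: r_cr = k/h = 0.0179 m = 1.79 cm.
Outer radius after coating: r₂ = 9.46×10^-4 + 8.77×10^-4 = 0.001823 m.
Since r₁ < r_cr and r₂ ≤ r_cr, the coating moves toward the maximum at r_cr — heat loss rises.
Bare: R = 1/(2πr₁h) = 14.02 m·K/W; Q = 138.6/14.02 = 9.89 W/m.
Coated: R = R_cond + R_conv = 7.761 m·K/W; Q = 138.6/7.761 = 17.9 W/m.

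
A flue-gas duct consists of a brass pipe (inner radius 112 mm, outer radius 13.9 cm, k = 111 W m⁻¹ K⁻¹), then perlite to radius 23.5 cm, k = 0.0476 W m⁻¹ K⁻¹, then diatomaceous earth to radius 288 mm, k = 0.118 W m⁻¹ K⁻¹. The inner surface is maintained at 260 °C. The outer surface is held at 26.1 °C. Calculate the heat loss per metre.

Q' = 115 W/m

Treat each layer as a resistance in series:
  R'_brass = ln(0.139/0.112)/(2πk) = 0.2160/(2π·111) = 3.097×10^-4 m·K/W
  R'_perlite = ln(0.235/0.139)/(2πk) = 0.5251/(2π·0.0476) = 1.756 m·K/W
  R'_diatomaceous earth = ln(0.288/0.235)/(2πk) = 0.2034/(2π·0.118) = 0.2743 m·K/W
ΣR = 3.097×10^-4 + 1.756 + 0.2743 = 2.031 m·K/W
Q' = ΔT/ΣR = (260 °C − 26.1 °C)/2.031 = 115 W/m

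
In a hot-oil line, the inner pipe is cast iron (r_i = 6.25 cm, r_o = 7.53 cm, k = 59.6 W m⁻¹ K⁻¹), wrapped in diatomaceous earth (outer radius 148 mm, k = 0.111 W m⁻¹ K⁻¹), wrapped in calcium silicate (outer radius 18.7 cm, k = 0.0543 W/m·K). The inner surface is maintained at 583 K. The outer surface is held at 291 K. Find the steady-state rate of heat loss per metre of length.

Series thermal resistances, inner to outer:
  R'_cast iron = ln(0.0753/0.0625)/(2πk) = 0.1863/(2π·59.6) = 4.975×10^-4 m·K/W
  R'_diatomaceous earth = ln(0.148/0.0753)/(2πk) = 0.6757/(2π·0.111) = 0.9689 m·K/W
  R'_calcium silicate = ln(0.187/0.148)/(2πk) = 0.2339/(2π·0.0543) = 0.6856 m·K/W
ΣR = 4.975×10^-4 + 0.9689 + 0.6856 = 1.655 m·K/W
Q' = ΔT/ΣR = (583 K − 291 K)/1.655 = 176 W/m

Q' = 176 W/m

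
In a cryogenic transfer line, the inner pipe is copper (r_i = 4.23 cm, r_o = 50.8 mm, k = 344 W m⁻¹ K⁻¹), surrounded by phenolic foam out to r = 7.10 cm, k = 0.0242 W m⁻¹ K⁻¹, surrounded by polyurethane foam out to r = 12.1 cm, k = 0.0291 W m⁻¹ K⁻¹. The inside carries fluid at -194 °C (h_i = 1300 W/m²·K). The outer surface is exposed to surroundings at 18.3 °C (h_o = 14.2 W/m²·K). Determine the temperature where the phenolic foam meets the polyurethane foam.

T = -104 °C

Treat each layer as a resistance in series:
  R'_conv,in = 1/(2πr h) = 1/(2π·0.0423·1300) = 0.002894 m·K/W
  R'_copper = ln(0.0508/0.0423)/(2πk) = 0.1831/(2π·344) = 8.472×10^-5 m·K/W
  R'_phenolic foam = ln(0.0710/0.0508)/(2πk) = 0.3348/(2π·0.0242) = 2.202 m·K/W
  R'_polyurethane foam = ln(0.121/0.0710)/(2πk) = 0.5331/(2π·0.0291) = 2.916 m·K/W
  R'_conv,out = 1/(2πr h) = 1/(2π·0.121·14.2) = 0.09263 m·K/W
ΣR = 0.002894 + 8.472×10^-5 + 2.202 + 2.916 + 0.09263 = 5.214 m·K/W
Q' = ΔT/ΣR = (-194 °C − 18.3 °C)/5.214 = -40.72 W/m
From the inner boundary to the phenolic foam/polyurethane foam interface, ΣR_partial = 2.205 m·K/W.
T_interface = T_in − Q'·ΣR_partial = -194 °C − (-40.72)(2.205) = -104 °C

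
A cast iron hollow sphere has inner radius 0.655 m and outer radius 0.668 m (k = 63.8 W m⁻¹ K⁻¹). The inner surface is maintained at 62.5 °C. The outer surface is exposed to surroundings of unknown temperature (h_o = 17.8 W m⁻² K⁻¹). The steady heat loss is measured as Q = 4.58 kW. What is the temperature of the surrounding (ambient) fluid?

Sum the resistances:
  R_cast iron = (1/0.655 − 1/0.668)/(4πk) = 0.02971/(4π·63.8) = 3.706×10^-5 K/W
  R_conv,out = 1/(4πr²h) = 1/(4π·0.668²·17.8) = 0.01002 K/W
ΣR = 0.01006 K/W
ΔT = Q·ΣR = 4580 × 0.01006 = 46.07 K
Heat flows outward, so T_out = T_in − ΔT = 62.5 − 46.07 = 16.4 °C

T_out = 16.4 °C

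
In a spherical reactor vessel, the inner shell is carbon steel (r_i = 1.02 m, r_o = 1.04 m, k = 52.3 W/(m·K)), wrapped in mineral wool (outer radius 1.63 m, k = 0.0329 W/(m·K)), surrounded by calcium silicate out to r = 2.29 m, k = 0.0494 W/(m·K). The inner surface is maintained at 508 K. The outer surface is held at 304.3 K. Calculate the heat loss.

Q = 181 W

Series thermal resistances, inner to outer:
  R_carbon steel = (1/1.02 − 1/1.04)/(4πk) = 0.01885/(4π·52.3) = 2.869×10^-5 K/W
  R_mineral wool = (1/1.04 − 1/1.63)/(4πk) = 0.3480/(4π·0.0329) = 0.8418 K/W
  R_calcium silicate = (1/1.63 − 1/2.29)/(4πk) = 0.1768/(4π·0.0494) = 0.2848 K/W
ΣR = 2.869×10^-5 + 0.8418 + 0.2848 = 1.127 K/W
Q = ΔT/ΣR = (508 K − 304.3 K)/1.127 = 181 W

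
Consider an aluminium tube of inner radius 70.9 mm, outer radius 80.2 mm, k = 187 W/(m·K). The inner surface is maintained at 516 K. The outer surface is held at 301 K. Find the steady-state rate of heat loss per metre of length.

Q' = 2.05×10^6 W/m

Q' = 2πk·ΔT/ln(r₂/r₁) = 2π × 187 × 215 / ln(0.0802/0.0709) = 2.05×10^6 W/m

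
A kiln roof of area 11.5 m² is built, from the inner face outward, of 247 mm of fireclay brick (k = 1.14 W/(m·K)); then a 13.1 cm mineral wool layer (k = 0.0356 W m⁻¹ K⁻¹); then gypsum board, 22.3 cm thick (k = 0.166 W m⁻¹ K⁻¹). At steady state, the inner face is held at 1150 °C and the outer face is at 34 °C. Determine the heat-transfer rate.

Q = 2.45 kW

Resistance network (inner→outer):
  R_fireclay brick = L/(kA) = 0.247/(1.14·11.5) = 0.01884 K/W
  R_mineral wool = L/(kA) = 0.131/(0.0356·11.5) = 0.3200 K/W
  R_gypsum board = L/(kA) = 0.223/(0.166·11.5) = 0.1168 K/W
ΣR = 0.01884 + 0.3200 + 0.1168 = 0.4556 K/W
Q = ΔT/ΣR = (1150 °C − 34 °C)/0.4556 = 2450 W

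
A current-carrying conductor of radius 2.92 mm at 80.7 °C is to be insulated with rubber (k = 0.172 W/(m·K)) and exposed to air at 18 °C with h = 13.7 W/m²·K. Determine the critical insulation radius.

For a cylinder, r_cr = k_ins/h = 0.172/13.7 = 0.0126 m = 1.26 cm

r_cr = 1.26 cm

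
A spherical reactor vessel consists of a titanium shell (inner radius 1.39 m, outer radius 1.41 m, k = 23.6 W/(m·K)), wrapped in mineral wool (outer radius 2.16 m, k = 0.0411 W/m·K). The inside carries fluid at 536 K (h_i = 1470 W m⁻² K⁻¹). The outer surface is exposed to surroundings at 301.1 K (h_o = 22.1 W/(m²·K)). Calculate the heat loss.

Q = 492 W

Resistance network (inner→outer):
  R_conv,in = 1/(4πr²h) = 1/(4π·1.39²·1470) = 2.802×10^-5 K/W
  R_titanium = (1/1.39 − 1/1.41)/(4πk) = 0.01020/(4π·23.6) = 3.441×10^-5 K/W
  R_mineral wool = (1/1.41 − 1/2.16)/(4πk) = 0.2463/(4π·0.0411) = 0.4768 K/W
  R_conv,out = 1/(4πr²h) = 1/(4π·2.16²·22.1) = 7.718×10^-4 K/W
ΣR = 2.802×10^-5 + 3.441×10^-5 + 0.4768 + 7.718×10^-4 = 0.4776 K/W
Q = ΔT/ΣR = (536 K − 301.1 K)/0.4776 = 492 W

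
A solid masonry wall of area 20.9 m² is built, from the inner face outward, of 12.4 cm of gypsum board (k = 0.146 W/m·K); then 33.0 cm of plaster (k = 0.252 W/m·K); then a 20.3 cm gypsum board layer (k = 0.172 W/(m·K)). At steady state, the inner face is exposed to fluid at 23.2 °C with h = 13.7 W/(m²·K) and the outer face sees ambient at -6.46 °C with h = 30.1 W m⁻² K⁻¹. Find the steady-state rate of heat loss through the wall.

Q = 180 W

Treat each layer as a resistance in series:
  R_conv,in = 1/(hA) = 1/(13.7·20.9) = 0.003492 K/W
  R_gypsum board = L/(kA) = 0.124/(0.146·20.9) = 0.04064 K/W
  R_plaster = L/(kA) = 0.330/(0.252·20.9) = 0.06266 K/W
  R_gypsum board = L/(kA) = 0.203/(0.172·20.9) = 0.05647 K/W
  R_conv,out = 1/(hA) = 1/(30.1·20.9) = 0.001590 K/W
ΣR = 0.003492 + 0.04064 + 0.06266 + 0.05647 + 0.001590 = 0.1649 K/W
Q = ΔT/ΣR = (23.2 °C − -6.46 °C)/0.1649 = 180 W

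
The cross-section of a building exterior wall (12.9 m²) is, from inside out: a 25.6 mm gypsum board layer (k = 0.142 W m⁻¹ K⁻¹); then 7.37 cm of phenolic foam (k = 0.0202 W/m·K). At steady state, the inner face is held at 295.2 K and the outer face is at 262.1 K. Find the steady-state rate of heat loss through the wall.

Treat each layer as a resistance in series:
  R_gypsum board = L/(kA) = 0.0256/(0.142·12.9) = 0.01398 K/W
  R_phenolic foam = L/(kA) = 0.0737/(0.0202·12.9) = 0.2828 K/W
ΣR = 0.01398 + 0.2828 = 0.2968 K/W
Q = ΔT/ΣR = (295.2 K − 262.1 K)/0.2968 = 112 W

Q = 112 W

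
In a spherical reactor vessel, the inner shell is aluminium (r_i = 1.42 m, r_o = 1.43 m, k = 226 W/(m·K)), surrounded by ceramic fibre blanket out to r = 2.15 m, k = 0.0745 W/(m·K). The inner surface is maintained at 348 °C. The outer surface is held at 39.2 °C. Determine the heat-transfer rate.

Q = 1230 W

Series thermal resistances, inner to outer:
  R_aluminium = (1/1.42 − 1/1.43)/(4πk) = 0.004925/(4π·226) = 1.734×10^-6 K/W
  R_ceramic fibre blanket = (1/1.43 − 1/2.15)/(4πk) = 0.2342/(4π·0.0745) = 0.2501 K/W
ΣR = 1.734×10^-6 + 0.2501 = 0.2501 K/W
Q = ΔT/ΣR = (348 °C − 39.2 °C)/0.2501 = 1230 W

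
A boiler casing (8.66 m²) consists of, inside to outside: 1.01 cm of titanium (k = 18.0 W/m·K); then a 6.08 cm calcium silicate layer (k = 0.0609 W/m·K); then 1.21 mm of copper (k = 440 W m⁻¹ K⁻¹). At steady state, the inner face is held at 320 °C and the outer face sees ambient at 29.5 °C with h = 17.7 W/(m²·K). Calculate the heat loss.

Resistance network (inner→outer):
  R_titanium = L/(kA) = 0.0101/(18.0·8.66) = 6.479×10^-5 K/W
  R_calcium silicate = L/(kA) = 0.0608/(0.0609·8.66) = 0.1153 K/W
  R_copper = L/(kA) = 0.00121/(440·8.66) = 3.176×10^-7 K/W
  R_conv,out = 1/(hA) = 1/(17.7·8.66) = 0.006524 K/W
ΣR = 6.479×10^-5 + 0.1153 + 3.176×10^-7 + 0.006524 = 0.1219 K/W
Q = ΔT/ΣR = (320 °C − 29.5 °C)/0.1219 = 2380 W

Q = 2.38 kW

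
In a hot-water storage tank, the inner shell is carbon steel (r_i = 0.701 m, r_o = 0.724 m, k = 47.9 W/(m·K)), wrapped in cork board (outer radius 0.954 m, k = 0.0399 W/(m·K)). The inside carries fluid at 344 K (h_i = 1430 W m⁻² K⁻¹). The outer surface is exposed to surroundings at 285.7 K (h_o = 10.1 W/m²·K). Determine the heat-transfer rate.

Series thermal resistances, inner to outer:
  R_conv,in = 1/(4πr²h) = 1/(4π·0.701²·1430) = 1.132×10^-4 K/W
  R_carbon steel = (1/0.701 − 1/0.724)/(4πk) = 0.04532/(4π·47.9) = 7.529×10^-5 K/W
  R_cork board = (1/0.724 − 1/0.954)/(4πk) = 0.3330/(4π·0.0399) = 0.6641 K/W
  R_conv,out = 1/(4πr²h) = 1/(4π·0.954²·10.1) = 0.008657 K/W
ΣR = 1.132×10^-4 + 7.529×10^-5 + 0.6641 + 0.008657 = 0.6729 K/W
Q = ΔT/ΣR = (344 K − 285.7 K)/0.6729 = 86.6 W

Q = 86.6 W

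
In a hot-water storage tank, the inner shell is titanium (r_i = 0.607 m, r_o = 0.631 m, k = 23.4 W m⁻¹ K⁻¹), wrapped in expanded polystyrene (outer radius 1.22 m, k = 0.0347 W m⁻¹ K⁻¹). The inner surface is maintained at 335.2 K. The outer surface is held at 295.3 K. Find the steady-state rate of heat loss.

Resistance network (inner→outer):
  R_titanium = (1/0.607 − 1/0.631)/(4πk) = 0.06266/(4π·23.4) = 2.131×10^-4 K/W
  R_expanded polystyrene = (1/0.631 − 1/1.22)/(4πk) = 0.7651/(4π·0.0347) = 1.755 K/W
ΣR = 2.131×10^-4 + 1.755 = 1.755 K/W
Q = ΔT/ΣR = (335.2 K − 295.3 K)/1.755 = 22.7 W

Q = 22.7 W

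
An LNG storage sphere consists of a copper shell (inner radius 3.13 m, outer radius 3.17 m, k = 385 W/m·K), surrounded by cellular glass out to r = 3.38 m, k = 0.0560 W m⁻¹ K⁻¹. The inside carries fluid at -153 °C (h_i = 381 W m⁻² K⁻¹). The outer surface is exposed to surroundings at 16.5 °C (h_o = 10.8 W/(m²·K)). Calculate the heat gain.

Treat each layer as a resistance in series:
  R_conv,in = 1/(4πr²h) = 1/(4π·3.13²·381) = 2.132×10^-5 K/W
  R_copper = (1/3.13 − 1/3.17)/(4πk) = 0.004031/(4π·385) = 8.333×10^-7 K/W
  R_cellular glass = (1/3.17 − 1/3.38)/(4πk) = 0.01960/(4π·0.0560) = 0.02785 K/W
  R_conv,out = 1/(4πr²h) = 1/(4π·3.38²·10.8) = 6.450×10^-4 K/W
ΣR = 2.132×10^-5 + 8.333×10^-7 + 0.02785 + 6.450×10^-4 = 0.02852 K/W
Q = ΔT/ΣR = (-153 °C − 16.5 °C)/0.02852 = -5940 W
(Negative Q ⇒ heat flows inward; heat gain = 5940 W.)

Q = 5.94 kW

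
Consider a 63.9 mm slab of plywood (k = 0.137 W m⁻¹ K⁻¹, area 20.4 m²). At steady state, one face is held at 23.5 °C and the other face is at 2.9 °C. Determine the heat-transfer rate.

Q = 901 W

Q = kA·ΔT/L = 0.137 × 20.4 × |23.5 °C − 2.9 °C| / 0.0639 = 901 W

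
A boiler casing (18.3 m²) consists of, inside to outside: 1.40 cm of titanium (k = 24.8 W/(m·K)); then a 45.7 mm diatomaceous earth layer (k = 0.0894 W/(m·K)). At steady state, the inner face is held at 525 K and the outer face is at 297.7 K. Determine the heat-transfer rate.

Treat each layer as a resistance in series:
  R_titanium = L/(kA) = 0.0140/(24.8·18.3) = 3.085×10^-5 K/W
  R_diatomaceous earth = L/(kA) = 0.0457/(0.0894·18.3) = 0.02793 K/W
ΣR = 3.085×10^-5 + 0.02793 = 0.02796 K/W
Q = ΔT/ΣR = (525 K − 297.7 K)/0.02796 = 8130 W

Q = 8.13 kW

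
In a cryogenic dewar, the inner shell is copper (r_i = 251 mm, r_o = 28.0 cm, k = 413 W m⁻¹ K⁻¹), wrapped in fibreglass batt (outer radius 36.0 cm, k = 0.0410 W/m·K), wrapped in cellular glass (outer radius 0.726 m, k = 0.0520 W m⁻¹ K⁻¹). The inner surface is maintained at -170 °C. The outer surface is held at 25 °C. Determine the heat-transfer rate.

Series thermal resistances, inner to outer:
  R_copper = (1/0.251 − 1/0.280)/(4πk) = 0.4126/(4π·413) = 7.951×10^-5 K/W
  R_fibreglass batt = (1/0.280 − 1/0.360)/(4πk) = 0.7937/(4π·0.0410) = 1.540 K/W
  R_cellular glass = (1/0.360 − 1/0.726)/(4πk) = 1.400/(4π·0.0520) = 2.143 K/W
ΣR = 7.951×10^-5 + 1.540 + 2.143 = 3.683 K/W
Q = ΔT/ΣR = (-170 °C − 25 °C)/3.683 = -52.9 W
(Negative Q ⇒ heat flows inward; heat gain = 52.9 W.)

Q = 52.9 W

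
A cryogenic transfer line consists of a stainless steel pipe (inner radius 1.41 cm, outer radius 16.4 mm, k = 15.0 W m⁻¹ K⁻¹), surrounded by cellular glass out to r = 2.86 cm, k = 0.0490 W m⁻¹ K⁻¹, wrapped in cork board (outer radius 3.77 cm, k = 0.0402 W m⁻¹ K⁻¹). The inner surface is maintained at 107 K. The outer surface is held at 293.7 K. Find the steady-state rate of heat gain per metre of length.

Series thermal resistances, inner to outer:
  R'_stainless steel = ln(0.0164/0.0141)/(2πk) = 0.1511/(2π·15.0) = 0.001603 m·K/W
  R'_cellular glass = ln(0.0286/0.0164)/(2πk) = 0.5561/(2π·0.0490) = 1.806 m·K/W
  R'_cork board = ln(0.0377/0.0286)/(2πk) = 0.2763/(2π·0.0402) = 1.094 m·K/W
ΣR = 0.001603 + 1.806 + 1.094 = 2.902 m·K/W
Q' = ΔT/ΣR = (107 K − 293.7 K)/2.902 = -64.3 W/m
(Negative Q' ⇒ heat flows inward; heat gain = 64.3 W/m.)

Q' = 64.3 W/m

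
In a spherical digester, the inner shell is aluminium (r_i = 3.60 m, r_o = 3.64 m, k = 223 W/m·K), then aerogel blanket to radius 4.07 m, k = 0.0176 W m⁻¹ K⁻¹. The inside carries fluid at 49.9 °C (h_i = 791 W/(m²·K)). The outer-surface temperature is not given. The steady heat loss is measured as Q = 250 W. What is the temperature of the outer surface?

T_out = 17.1 °C

Sum the resistances:
  R_conv,in = 1/(4πr²h) = 1/(4π·3.60²·791) = 7.763×10^-6 K/W
  R_aluminium = (1/3.60 − 1/3.64)/(4πk) = 0.003053/(4π·223) = 1.089×10^-6 K/W
  R_aerogel blanket = (1/3.64 − 1/4.07)/(4πk) = 0.02903/(4π·0.0176) = 0.1312 K/W
ΣR = 0.1312 K/W
ΔT = Q·ΣR = 250 × 0.1312 = 32.80 K
Heat flows outward, so T_out = T_in − ΔT = 49.9 − 32.80 = 17.1 °C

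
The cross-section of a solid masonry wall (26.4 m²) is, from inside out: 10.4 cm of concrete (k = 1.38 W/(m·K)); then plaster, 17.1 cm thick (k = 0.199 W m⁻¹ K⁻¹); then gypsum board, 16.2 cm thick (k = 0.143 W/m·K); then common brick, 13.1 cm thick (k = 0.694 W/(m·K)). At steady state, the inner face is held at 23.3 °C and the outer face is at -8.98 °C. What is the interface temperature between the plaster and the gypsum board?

Treat each layer as a resistance in series:
  R_concrete = L/(kA) = 0.104/(1.38·26.4) = 0.002855 K/W
  R_plaster = L/(kA) = 0.171/(0.199·26.4) = 0.03255 K/W
  R_gypsum board = L/(kA) = 0.162/(0.143·26.4) = 0.04291 K/W
  R_common brick = L/(kA) = 0.131/(0.694·26.4) = 0.007150 K/W
ΣR = 0.002855 + 0.03255 + 0.04291 + 0.007150 = 0.08546 K/W
Q = ΔT/ΣR = (23.3 °C − -8.98 °C)/0.08546 = 377.7 W
From the inner boundary to the plaster/gypsum board interface, ΣR_partial = 0.03541 K/W.
T_interface = T_in − Q·ΣR_partial = 23.3 °C − (377.7)(0.03541) = 9.93 °C

T = 9.93 °C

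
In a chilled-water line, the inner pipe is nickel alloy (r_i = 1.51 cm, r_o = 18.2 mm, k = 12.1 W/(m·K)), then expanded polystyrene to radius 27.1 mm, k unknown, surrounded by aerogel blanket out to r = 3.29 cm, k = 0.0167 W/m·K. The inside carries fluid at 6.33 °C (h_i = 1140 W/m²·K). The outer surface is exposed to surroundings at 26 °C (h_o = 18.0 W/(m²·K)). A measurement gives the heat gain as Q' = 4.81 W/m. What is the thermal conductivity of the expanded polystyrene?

ΣR = ΔT/Q' = |6.33 − 26|/4.81 = 4.089 m·K/W
Known resistances:
  R'_conv,in = 1/(2πr h) = 1/(2π·0.0151·1140) = 0.009246 m·K/W
  R'_nickel alloy = ln(0.0182/0.0151)/(2πk) = 0.1867/(2π·12.1) = 0.002456 m·K/W
  R'_aerogel blanket = ln(0.0329/0.0271)/(2πk) = 0.1939/(2π·0.0167) = 1.848 m·K/W
  R'_conv,out = 1/(2πr h) = 1/(2π·0.0329·18.0) = 0.2688 m·K/W
R_expanded polystyrene = ΣR − ΣR_known = 4.089 − 2.129 = 1.960 m·K/W
ln(r₂/r₁)/(2πk) = 1.960 ⇒ k = 0.3981/(2π·1.960) = 0.0323 W/m·K

k = 0.0323 W/m·K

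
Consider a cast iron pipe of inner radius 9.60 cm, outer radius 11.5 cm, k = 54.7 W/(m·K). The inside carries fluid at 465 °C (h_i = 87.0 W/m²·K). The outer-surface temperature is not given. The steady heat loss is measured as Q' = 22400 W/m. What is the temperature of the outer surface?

Sum the resistances:
  R'_conv,in = 1/(2πr h) = 1/(2π·0.0960·87.0) = 0.01906 m·K/W
  R'_cast iron = ln(0.115/0.0960)/(2πk) = 0.1806/(2π·54.7) = 5.254×10^-4 m·K/W
ΣR = 0.01958 m·K/W
ΔT = Q'·ΣR = 22400 × 0.01958 = 438.6 K
Heat flows outward, so T_out = T_in − ΔT = 465 − 438.6 = 26.4 °C

T_out = 26.4 °C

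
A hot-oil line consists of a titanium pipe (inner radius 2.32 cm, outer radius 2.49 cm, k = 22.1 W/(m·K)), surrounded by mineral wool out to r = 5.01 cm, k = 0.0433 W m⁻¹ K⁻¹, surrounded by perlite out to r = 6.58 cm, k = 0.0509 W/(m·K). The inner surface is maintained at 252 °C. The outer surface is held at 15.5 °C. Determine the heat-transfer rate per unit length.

Treat each layer as a resistance in series:
  R'_titanium = ln(0.0249/0.0232)/(2πk) = 0.07072/(2π·22.1) = 5.093×10^-4 m·K/W
  R'_mineral wool = ln(0.0501/0.0249)/(2πk) = 0.6992/(2π·0.0433) = 2.570 m·K/W
  R'_perlite = ln(0.0658/0.0501)/(2πk) = 0.2726/(2π·0.0509) = 0.8524 m·K/W
ΣR = 5.093×10^-4 + 2.570 + 0.8524 = 3.423 m·K/W
Q' = ΔT/ΣR = (252 °C − 15.5 °C)/3.423 = 69.1 W/m

Q' = 69.1 W/m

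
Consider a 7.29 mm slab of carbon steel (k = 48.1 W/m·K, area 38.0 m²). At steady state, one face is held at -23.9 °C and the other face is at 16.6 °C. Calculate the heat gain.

Q = 10200 kW

Q = kA·ΔT/L = 48.1 × 38.0 × |-23.9 °C − 16.6 °C| / 0.00729 = 1.02×10^7 W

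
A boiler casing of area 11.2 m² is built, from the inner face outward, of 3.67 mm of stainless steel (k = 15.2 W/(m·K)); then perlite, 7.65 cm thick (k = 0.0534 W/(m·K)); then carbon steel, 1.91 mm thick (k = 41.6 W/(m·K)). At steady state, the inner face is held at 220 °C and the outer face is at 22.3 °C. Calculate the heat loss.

Q = 1550 W

Series thermal resistances, inner to outer:
  R_stainless steel = L/(kA) = 0.00367/(15.2·11.2) = 2.156×10^-5 K/W
  R_perlite = L/(kA) = 0.0765/(0.0534·11.2) = 0.1279 K/W
  R_carbon steel = L/(kA) = 0.00191/(41.6·11.2) = 4.099×10^-6 K/W
ΣR = 2.156×10^-5 + 0.1279 + 4.099×10^-6 = 0.1279 K/W
Q = ΔT/ΣR = (220 °C − 22.3 °C)/0.1279 = 1550 W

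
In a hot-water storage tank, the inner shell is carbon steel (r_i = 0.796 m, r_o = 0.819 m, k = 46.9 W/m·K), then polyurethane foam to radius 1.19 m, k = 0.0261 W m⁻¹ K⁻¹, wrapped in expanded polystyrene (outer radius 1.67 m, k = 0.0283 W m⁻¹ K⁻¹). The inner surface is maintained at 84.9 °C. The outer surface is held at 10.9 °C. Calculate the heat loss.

Resistance network (inner→outer):
  R_carbon steel = (1/0.796 − 1/0.819)/(4πk) = 0.03528/(4π·46.9) = 5.986×10^-5 K/W
  R_polyurethane foam = (1/0.819 − 1/1.19)/(4πk) = 0.3807/(4π·0.0261) = 1.161 K/W
  R_expanded polystyrene = (1/1.19 − 1/1.67)/(4πk) = 0.2415/(4π·0.0283) = 0.6792 K/W
ΣR = 5.986×10^-5 + 1.161 + 0.6792 = 1.840 K/W
Q = ΔT/ΣR = (84.9 °C − 10.9 °C)/1.840 = 40.2 W

Q = 40.2 W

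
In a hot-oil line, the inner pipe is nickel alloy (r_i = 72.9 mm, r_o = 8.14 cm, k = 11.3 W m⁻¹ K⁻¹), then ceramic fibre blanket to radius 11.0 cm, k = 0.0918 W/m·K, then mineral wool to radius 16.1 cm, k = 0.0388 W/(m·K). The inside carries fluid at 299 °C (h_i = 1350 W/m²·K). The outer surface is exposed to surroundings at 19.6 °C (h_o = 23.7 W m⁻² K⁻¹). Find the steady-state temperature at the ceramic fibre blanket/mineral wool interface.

T = 230 °C

Series thermal resistances, inner to outer:
  R'_conv,in = 1/(2πr h) = 1/(2π·0.0729·1350) = 0.001617 m·K/W
  R'_nickel alloy = ln(0.0814/0.0729)/(2πk) = 0.1103/(2π·11.3) = 0.001553 m·K/W
  R'_ceramic fibre blanket = ln(0.110/0.0814)/(2πk) = 0.3011/(2π·0.0918) = 0.5220 m·K/W
  R'_mineral wool = ln(0.161/0.110)/(2πk) = 0.3809/(2π·0.0388) = 1.563 m·K/W
  R'_conv,out = 1/(2πr h) = 1/(2π·0.161·23.7) = 0.04171 m·K/W
ΣR = 0.001617 + 0.001553 + 0.5220 + 1.563 + 0.04171 = 2.130 m·K/W
Q' = ΔT/ΣR = (299 °C − 19.6 °C)/2.130 = 131.2 W/m
From the inner boundary to the ceramic fibre blanket/mineral wool interface, ΣR_partial = 0.5252 m·K/W.
T_interface = T_in − Q'·ΣR_partial = 299 °C − (131.2)(0.5252) = 230 °C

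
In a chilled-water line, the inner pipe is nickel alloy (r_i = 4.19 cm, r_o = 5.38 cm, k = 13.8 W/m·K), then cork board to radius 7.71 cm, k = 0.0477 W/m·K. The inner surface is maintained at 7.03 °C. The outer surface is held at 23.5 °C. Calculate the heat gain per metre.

Q' = 13.7 W/m

Resistance network (inner→outer):
  R'_nickel alloy = ln(0.0538/0.0419)/(2πk) = 0.2500/(2π·13.8) = 0.002883 m·K/W
  R'_cork board = ln(0.0771/0.0538)/(2πk) = 0.3598/(2π·0.0477) = 1.201 m·K/W
ΣR = 0.002883 + 1.201 = 1.204 m·K/W
Q' = ΔT/ΣR = (7.03 °C − 23.5 °C)/1.204 = -13.7 W/m
(Negative Q' ⇒ heat flows inward; heat gain = 13.7 W/m.)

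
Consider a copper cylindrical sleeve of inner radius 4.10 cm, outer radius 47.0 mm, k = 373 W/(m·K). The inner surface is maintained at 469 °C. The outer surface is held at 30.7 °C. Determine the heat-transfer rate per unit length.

Q' = 7.52×10^6 W/m

Q' = 2πk·ΔT/ln(r₂/r₁) = 2π × 373 × 438.3 / ln(0.0470/0.0410) = 7.52×10^6 W/m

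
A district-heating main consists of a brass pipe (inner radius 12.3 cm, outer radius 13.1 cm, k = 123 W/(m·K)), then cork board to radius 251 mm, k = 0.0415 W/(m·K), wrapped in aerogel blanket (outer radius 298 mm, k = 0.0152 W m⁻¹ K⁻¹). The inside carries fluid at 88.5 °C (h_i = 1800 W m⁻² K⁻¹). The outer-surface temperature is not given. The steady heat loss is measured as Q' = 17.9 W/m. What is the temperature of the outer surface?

Series resistances:
  R'_conv,in = 1/(2πr h) = 1/(2π·0.123·1800) = 7.189×10^-4 m·K/W
  R'_brass = ln(0.131/0.123)/(2πk) = 0.06301/(2π·123) = 8.154×10^-5 m·K/W
  R'_cork board = ln(0.251/0.131)/(2πk) = 0.6503/(2π·0.0415) = 2.494 m·K/W
  R'_aerogel blanket = ln(0.298/0.251)/(2πk) = 0.1716/(2π·0.0152) = 1.797 m·K/W
ΣR = 4.292 m·K/W
ΔT = Q'·ΣR = 17.9 × 4.292 = 76.83 K
Heat flows outward, so T_out = T_in − ΔT = 88.5 − 76.83 = 11.7 °C

T_out = 11.7 °C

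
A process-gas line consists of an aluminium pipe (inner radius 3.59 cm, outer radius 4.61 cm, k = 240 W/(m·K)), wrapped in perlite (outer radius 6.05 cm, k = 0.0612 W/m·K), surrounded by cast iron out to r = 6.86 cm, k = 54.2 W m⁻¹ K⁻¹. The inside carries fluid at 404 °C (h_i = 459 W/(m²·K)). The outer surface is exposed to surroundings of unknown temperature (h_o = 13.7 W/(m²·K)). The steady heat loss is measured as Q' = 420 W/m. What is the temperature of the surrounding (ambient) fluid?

T_out = 31.7 °C

Series resistances:
  R'_conv,in = 1/(2πr h) = 1/(2π·0.0359·459) = 0.009659 m·K/W
  R'_aluminium = ln(0.0461/0.0359)/(2πk) = 0.2501/(2π·240) = 1.658×10^-4 m·K/W
  R'_perlite = ln(0.0605/0.0461)/(2πk) = 0.2718/(2π·0.0612) = 0.7069 m·K/W
  R'_cast iron = ln(0.0686/0.0605)/(2πk) = 0.1256/(2π·54.2) = 3.690×10^-4 m·K/W
  R'_conv,out = 1/(2πr h) = 1/(2π·0.0686·13.7) = 0.1693 m·K/W
ΣR = 0.8865 m·K/W
ΔT = Q'·ΣR = 420 × 0.8865 = 372.3 K
Heat flows outward, so T_out = T_in − ΔT = 404 − 372.3 = 31.7 °C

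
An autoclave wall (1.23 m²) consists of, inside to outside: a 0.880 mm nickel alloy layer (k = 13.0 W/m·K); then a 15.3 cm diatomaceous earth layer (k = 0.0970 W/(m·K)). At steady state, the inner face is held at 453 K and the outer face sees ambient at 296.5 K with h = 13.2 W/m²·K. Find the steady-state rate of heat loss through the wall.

Resistance network (inner→outer):
  R_nickel alloy = L/(kA) = 8.80×10^-4/(13.0·1.23) = 5.503×10^-5 K/W
  R_diatomaceous earth = L/(kA) = 0.153/(0.0970·1.23) = 1.282 K/W
  R_conv,out = 1/(hA) = 1/(13.2·1.23) = 0.06159 K/W
ΣR = 5.503×10^-5 + 1.282 + 0.06159 = 1.344 K/W
Q = ΔT/ΣR = (453 K − 296.5 K)/1.344 = 116 W

Q = 116 W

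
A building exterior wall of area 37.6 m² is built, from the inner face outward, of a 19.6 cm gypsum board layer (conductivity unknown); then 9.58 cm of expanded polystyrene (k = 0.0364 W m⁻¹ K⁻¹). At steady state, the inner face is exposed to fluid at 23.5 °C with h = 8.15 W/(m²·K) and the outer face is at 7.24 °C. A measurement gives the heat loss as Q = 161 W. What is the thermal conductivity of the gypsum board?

k = 0.188 W/m·K

ΣR = ΔT/Q = |23.5 − 7.24|/161 = 0.1010 K/W
Known resistances:
  R_conv,in = 1/(hA) = 1/(8.15·37.6) = 0.003263 K/W
  R_expanded polystyrene = L/(kA) = 0.0958/(0.0364·37.6) = 0.07000 K/W
R_gypsum board = ΣR − ΣR_known = 0.1010 − 0.07326 = 0.02774 K/W
L/(kA) = 0.02774 ⇒ k = 0.196/(0.02774·37.6) = 0.188 W/m·K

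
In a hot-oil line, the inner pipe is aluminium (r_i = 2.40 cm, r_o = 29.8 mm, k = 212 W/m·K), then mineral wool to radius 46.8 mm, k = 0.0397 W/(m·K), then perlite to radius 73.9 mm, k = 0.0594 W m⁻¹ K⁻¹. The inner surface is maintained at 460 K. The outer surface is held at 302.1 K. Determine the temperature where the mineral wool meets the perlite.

T = 365.8 K

Treat each layer as a resistance in series:
  R'_aluminium = ln(0.0298/0.0240)/(2πk) = 0.2165/(2π·212) = 1.625×10^-4 m·K/W
  R'_mineral wool = ln(0.0468/0.0298)/(2πk) = 0.4514/(2π·0.0397) = 1.810 m·K/W
  R'_perlite = ln(0.0739/0.0468)/(2πk) = 0.4568/(2π·0.0594) = 1.224 m·K/W
ΣR = 1.625×10^-4 + 1.810 + 1.224 = 3.034 m·K/W
Q' = ΔT/ΣR = (460 K − 302.1 K)/3.034 = 52.04 W/m
From the inner boundary to the mineral wool/perlite interface, ΣR_partial = 1.810 m·K/W.
T_interface = T_in − Q'·ΣR_partial = 460 K − (52.04)(1.810) = 365.8 K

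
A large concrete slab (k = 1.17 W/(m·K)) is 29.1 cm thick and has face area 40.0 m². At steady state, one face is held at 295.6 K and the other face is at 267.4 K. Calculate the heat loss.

Q = kA·ΔT/L = 1.17 × 40.0 × |295.6 K − 267.4 K| / 0.291 = 4540 W

Q = 4.54 kW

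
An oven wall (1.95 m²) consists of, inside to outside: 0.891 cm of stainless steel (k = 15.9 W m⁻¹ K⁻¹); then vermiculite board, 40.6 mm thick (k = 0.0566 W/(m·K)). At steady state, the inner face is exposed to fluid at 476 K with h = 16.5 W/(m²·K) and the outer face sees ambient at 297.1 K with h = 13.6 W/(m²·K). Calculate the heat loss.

Q = 409 W

Series thermal resistances, inner to outer:
  R_conv,in = 1/(hA) = 1/(16.5·1.95) = 0.03108 K/W
  R_stainless steel = L/(kA) = 0.00891/(15.9·1.95) = 2.874×10^-4 K/W
  R_vermiculite board = L/(kA) = 0.0406/(0.0566·1.95) = 0.3679 K/W
  R_conv,out = 1/(hA) = 1/(13.6·1.95) = 0.03771 K/W
ΣR = 0.03108 + 2.874×10^-4 + 0.3679 + 0.03771 = 0.4370 K/W
Q = ΔT/ΣR = (476 K − 297.1 K)/0.4370 = 409 W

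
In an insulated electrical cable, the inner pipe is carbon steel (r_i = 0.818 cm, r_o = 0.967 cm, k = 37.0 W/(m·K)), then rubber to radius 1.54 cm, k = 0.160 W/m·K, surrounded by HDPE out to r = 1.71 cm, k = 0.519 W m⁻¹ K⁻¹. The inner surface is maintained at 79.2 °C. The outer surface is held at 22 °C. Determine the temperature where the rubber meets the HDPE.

Resistance network (inner→outer):
  R'_carbon steel = ln(0.00967/0.00818)/(2πk) = 0.1673/(2π·37.0) = 7.198×10^-4 m·K/W
  R'_rubber = ln(0.0154/0.00967)/(2πk) = 0.4653/(2π·0.160) = 0.4629 m·K/W
  R'_HDPE = ln(0.0171/0.0154)/(2πk) = 0.1047/(2π·0.519) = 0.03211 m·K/W
ΣR = 7.198×10^-4 + 0.4629 + 0.03211 = 0.4957 m·K/W
Q' = ΔT/ΣR = (79.2 °C − 22 °C)/0.4957 = 115.4 W/m
From the inner boundary to the rubber/HDPE interface, ΣR_partial = 0.4636 m·K/W.
T_interface = T_in − Q'·ΣR_partial = 79.2 °C − (115.4)(0.4636) = 25.7 °C

T = 25.7 °C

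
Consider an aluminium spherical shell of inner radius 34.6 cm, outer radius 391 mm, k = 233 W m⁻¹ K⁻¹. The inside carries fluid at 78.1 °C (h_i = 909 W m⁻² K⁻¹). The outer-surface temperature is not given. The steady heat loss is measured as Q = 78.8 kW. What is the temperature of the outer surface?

T_out = 11.5 °C

Series resistances:
  R_conv,in = 1/(4πr²h) = 1/(4π·0.346²·909) = 7.313×10^-4 K/W
  R_aluminium = (1/0.346 − 1/0.391)/(4πk) = 0.3326/(4π·233) = 1.136×10^-4 K/W
ΣR = 8.449×10^-4 K/W
ΔT = Q·ΣR = 78800 × 8.449×10^-4 = 66.58 K
Heat flows outward, so T_out = T_in − ΔT = 78.1 − 66.58 = 11.5 °C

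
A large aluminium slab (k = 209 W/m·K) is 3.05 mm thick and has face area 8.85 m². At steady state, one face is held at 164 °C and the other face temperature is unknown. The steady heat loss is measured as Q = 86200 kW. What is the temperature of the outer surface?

T_out = 21.9 °C

Series resistances:
  R_aluminium = L/(kA) = 0.00305/(209·8.85) = 1.649×10^-6 K/W
ΣR = 1.649×10^-6 K/W
ΔT = Q·ΣR = 8.62×10^7 × 1.649×10^-6 = 142.1 K
Heat flows outward, so T_out = T_in − ΔT = 164 − 142.1 = 21.9 °C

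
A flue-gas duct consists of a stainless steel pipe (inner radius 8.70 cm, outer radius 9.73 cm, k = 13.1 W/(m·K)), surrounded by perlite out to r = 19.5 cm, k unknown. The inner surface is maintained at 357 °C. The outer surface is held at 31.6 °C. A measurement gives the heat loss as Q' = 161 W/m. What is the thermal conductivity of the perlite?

k = 0.0548 W/m·K

ΣR = ΔT/Q' = |357 − 31.6|/161 = 2.021 m·K/W
Known resistances:
  R'_stainless steel = ln(0.0973/0.0870)/(2πk) = 0.1119/(2π·13.1) = 0.001359 m·K/W
R_perlite = ΣR − ΣR_known = 2.021 − 0.001359 = 2.020 m·K/W
ln(r₂/r₁)/(2πk) = 2.020 ⇒ k = 0.6952/(2π·2.020) = 0.0548 W/m·K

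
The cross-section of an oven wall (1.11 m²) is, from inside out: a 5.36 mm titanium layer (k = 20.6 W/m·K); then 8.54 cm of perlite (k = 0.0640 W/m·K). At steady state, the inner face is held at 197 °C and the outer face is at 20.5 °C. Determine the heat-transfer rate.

Q = 147 W

Series thermal resistances, inner to outer:
  R_titanium = L/(kA) = 0.00536/(20.6·1.11) = 2.344×10^-4 K/W
  R_perlite = L/(kA) = 0.0854/(0.0640·1.11) = 1.202 K/W
ΣR = 2.344×10^-4 + 1.202 = 1.202 K/W
Q = ΔT/ΣR = (197 °C − 20.5 °C)/1.202 = 147 W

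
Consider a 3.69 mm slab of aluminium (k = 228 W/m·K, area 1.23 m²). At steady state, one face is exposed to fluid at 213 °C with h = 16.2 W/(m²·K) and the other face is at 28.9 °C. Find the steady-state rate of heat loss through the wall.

Series thermal resistances, inner to outer:
  R_conv,in = 1/(hA) = 1/(16.2·1.23) = 0.05019 K/W
  R_aluminium = L/(kA) = 0.00369/(228·1.23) = 1.316×10^-5 K/W
ΣR = 0.05019 + 1.316×10^-5 = 0.05020 K/W
Q = ΔT/ΣR = (213 °C − 28.9 °C)/0.05020 = 3670 W

Q = 3.67 kW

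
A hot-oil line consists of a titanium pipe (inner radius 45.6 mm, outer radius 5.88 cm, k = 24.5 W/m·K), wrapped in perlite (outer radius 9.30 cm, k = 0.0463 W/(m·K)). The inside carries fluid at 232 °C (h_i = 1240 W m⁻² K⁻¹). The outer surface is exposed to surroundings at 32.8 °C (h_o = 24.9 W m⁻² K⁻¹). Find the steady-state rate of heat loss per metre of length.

Resistance network (inner→outer):
  R'_conv,in = 1/(2πr h) = 1/(2π·0.0456·1240) = 0.002815 m·K/W
  R'_titanium = ln(0.0588/0.0456)/(2πk) = 0.2542/(2π·24.5) = 0.001652 m·K/W
  R'_perlite = ln(0.0930/0.0588)/(2πk) = 0.4585/(2π·0.0463) = 1.576 m·K/W
  R'_conv,out = 1/(2πr h) = 1/(2π·0.0930·24.9) = 0.06873 m·K/W
ΣR = 0.002815 + 0.001652 + 1.576 + 0.06873 = 1.649 m·K/W
Q' = ΔT/ΣR = (232 °C − 32.8 °C)/1.649 = 121 W/m

Q' = 121 W/m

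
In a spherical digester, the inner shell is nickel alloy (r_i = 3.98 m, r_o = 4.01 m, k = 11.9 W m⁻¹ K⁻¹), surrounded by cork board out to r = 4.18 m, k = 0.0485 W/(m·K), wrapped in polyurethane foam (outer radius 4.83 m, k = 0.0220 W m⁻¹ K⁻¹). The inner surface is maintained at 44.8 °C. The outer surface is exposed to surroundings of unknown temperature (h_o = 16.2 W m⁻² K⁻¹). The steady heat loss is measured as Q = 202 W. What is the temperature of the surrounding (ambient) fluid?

T_out = 17.9 °C

Series resistances:
  R_nickel alloy = (1/3.98 − 1/4.01)/(4πk) = 0.001880/(4π·11.9) = 1.257×10^-5 K/W
  R_cork board = (1/4.01 − 1/4.18)/(4πk) = 0.01014/(4π·0.0485) = 0.01664 K/W
  R_polyurethane foam = (1/4.18 − 1/4.83)/(4πk) = 0.03220/(4π·0.0220) = 0.1165 K/W
  R_conv,out = 1/(4πr²h) = 1/(4π·4.83²·16.2) = 2.106×10^-4 K/W
ΣR = 0.1333 K/W
ΔT = Q·ΣR = 202 × 0.1333 = 26.93 K
Heat flows outward, so T_out = T_in − ΔT = 44.8 − 26.93 = 17.9 °C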